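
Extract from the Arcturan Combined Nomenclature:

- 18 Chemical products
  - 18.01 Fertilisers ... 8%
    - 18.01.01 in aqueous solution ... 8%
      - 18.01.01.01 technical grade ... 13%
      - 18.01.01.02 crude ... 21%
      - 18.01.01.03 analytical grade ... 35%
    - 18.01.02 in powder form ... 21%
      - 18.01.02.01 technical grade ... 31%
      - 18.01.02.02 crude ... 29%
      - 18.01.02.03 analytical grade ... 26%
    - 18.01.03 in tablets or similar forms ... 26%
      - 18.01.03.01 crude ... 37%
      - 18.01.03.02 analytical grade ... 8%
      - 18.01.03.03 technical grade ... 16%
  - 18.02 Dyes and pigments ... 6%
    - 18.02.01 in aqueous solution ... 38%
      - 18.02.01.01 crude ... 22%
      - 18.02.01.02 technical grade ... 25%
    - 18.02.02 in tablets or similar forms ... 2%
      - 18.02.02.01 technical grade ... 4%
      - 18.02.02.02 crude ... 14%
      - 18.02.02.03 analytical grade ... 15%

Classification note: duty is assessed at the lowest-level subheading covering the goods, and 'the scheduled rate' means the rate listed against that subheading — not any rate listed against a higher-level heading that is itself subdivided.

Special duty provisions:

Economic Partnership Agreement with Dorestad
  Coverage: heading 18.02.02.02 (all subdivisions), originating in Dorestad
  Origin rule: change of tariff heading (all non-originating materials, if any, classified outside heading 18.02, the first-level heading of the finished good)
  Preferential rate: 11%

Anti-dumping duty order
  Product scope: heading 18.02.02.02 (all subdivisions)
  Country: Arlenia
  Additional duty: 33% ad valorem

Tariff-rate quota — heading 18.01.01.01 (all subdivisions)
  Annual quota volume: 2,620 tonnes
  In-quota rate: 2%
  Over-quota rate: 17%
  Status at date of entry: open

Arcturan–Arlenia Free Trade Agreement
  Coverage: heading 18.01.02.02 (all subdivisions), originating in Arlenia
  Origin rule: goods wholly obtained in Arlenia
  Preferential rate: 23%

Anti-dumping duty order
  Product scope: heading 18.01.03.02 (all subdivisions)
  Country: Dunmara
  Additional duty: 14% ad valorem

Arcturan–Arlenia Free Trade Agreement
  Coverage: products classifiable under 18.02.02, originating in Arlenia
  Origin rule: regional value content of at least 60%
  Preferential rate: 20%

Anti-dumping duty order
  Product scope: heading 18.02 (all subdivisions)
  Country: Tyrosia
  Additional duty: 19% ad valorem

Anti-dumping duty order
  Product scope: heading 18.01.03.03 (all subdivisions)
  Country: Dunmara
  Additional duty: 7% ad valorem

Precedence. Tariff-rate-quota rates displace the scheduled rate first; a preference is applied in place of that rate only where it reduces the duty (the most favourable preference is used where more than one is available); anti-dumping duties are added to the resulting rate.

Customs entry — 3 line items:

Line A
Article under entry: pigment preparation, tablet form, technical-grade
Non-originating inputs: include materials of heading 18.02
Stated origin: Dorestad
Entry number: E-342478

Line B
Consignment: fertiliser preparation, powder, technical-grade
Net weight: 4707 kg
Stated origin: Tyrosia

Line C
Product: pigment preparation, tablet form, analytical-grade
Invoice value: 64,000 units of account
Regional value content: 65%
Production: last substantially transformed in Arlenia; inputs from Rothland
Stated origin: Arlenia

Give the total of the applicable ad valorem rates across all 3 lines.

Line A: pigment → 18.02; tablet form → 18.02.02; technical-grade → 18.02.02.01. Scheduled 4%. Dorestad agreement on 18.02.02.02: 18.02.02.01 not covered. → 4%.
Line B: fertiliser → 18.01; powder → 18.01.02; technical-grade → 18.01.02.01. Scheduled 31%. No special measure applies. → 31%.
Line C: pigment → 18.02; tablet form → 18.02.02; analytical-grade → 18.02.02.03. Scheduled 15%. Arlenia agreement on 18.01.02.02: 18.02.02.03 not covered; Arlenia agreement on 18.02.02: RVC ≥ 60% → 20% available; preference 20% not lower than 15% → no reduction. → 15%.
Sum: 4% + 31% + 15% = 50%.

50%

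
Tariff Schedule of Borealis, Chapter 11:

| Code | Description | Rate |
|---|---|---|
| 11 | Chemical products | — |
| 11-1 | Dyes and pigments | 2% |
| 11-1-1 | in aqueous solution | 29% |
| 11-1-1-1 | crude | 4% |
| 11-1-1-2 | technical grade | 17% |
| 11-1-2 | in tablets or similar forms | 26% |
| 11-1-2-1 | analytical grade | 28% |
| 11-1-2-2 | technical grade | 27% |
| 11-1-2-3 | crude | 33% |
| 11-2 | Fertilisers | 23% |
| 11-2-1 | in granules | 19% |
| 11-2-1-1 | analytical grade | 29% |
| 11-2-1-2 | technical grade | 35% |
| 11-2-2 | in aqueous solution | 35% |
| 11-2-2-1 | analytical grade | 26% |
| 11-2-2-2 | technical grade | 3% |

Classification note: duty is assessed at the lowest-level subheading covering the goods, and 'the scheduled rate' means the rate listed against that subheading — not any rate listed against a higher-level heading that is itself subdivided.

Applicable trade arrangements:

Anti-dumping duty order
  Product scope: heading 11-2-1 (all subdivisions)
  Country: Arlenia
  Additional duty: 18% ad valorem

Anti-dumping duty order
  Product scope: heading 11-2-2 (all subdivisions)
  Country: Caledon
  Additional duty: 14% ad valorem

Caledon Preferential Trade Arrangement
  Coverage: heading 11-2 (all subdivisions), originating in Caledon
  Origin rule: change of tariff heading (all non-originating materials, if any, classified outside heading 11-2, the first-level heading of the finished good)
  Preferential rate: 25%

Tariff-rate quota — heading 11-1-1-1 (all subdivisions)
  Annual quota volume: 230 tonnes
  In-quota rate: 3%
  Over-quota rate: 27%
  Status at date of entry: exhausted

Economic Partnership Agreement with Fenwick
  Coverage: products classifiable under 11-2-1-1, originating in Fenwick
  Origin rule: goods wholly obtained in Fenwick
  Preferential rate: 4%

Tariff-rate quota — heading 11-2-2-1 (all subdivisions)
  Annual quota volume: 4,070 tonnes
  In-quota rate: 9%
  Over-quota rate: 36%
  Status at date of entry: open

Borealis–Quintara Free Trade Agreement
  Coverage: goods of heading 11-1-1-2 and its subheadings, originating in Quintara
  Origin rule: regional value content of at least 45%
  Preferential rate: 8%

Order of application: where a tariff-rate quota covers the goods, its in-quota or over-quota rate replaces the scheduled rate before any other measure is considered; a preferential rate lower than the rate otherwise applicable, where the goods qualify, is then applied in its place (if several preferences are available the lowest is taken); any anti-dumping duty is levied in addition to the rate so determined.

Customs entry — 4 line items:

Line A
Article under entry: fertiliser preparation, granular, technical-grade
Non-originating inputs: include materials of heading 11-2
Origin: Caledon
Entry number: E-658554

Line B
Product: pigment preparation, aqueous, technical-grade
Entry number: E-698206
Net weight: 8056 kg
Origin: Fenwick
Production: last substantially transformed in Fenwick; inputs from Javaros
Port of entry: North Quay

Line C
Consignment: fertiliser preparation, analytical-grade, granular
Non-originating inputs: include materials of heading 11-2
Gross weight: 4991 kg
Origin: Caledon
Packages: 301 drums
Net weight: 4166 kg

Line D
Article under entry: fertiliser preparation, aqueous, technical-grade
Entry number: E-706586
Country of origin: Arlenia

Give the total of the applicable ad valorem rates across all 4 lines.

Line A: fertiliser → 11-2; granular → 11-2-1; technical-grade → 11-2-1-2. Scheduled 35%. Caledon agreement on 11-2: CTH not met. → 35%.
Line B: pigment → 11-1; aqueous → 11-1-1; technical-grade → 11-1-1-2. Scheduled 17%. Fenwick agreement on 11-2-1-1: 11-1-1-2 not covered. → 17%.
Line C: fertiliser → 11-2; granular → 11-2-1; analytical-grade → 11-2-1-1. Scheduled 29%. Caledon agreement on 11-2: CTH not met. → 29%.
Line D: fertiliser → 11-2; aqueous → 11-2-2; technical-grade → 11-2-2-2. Scheduled 3%. No special measure applies. → 3%.
Sum: 35% + 17% + 29% + 3% = 84%.

84%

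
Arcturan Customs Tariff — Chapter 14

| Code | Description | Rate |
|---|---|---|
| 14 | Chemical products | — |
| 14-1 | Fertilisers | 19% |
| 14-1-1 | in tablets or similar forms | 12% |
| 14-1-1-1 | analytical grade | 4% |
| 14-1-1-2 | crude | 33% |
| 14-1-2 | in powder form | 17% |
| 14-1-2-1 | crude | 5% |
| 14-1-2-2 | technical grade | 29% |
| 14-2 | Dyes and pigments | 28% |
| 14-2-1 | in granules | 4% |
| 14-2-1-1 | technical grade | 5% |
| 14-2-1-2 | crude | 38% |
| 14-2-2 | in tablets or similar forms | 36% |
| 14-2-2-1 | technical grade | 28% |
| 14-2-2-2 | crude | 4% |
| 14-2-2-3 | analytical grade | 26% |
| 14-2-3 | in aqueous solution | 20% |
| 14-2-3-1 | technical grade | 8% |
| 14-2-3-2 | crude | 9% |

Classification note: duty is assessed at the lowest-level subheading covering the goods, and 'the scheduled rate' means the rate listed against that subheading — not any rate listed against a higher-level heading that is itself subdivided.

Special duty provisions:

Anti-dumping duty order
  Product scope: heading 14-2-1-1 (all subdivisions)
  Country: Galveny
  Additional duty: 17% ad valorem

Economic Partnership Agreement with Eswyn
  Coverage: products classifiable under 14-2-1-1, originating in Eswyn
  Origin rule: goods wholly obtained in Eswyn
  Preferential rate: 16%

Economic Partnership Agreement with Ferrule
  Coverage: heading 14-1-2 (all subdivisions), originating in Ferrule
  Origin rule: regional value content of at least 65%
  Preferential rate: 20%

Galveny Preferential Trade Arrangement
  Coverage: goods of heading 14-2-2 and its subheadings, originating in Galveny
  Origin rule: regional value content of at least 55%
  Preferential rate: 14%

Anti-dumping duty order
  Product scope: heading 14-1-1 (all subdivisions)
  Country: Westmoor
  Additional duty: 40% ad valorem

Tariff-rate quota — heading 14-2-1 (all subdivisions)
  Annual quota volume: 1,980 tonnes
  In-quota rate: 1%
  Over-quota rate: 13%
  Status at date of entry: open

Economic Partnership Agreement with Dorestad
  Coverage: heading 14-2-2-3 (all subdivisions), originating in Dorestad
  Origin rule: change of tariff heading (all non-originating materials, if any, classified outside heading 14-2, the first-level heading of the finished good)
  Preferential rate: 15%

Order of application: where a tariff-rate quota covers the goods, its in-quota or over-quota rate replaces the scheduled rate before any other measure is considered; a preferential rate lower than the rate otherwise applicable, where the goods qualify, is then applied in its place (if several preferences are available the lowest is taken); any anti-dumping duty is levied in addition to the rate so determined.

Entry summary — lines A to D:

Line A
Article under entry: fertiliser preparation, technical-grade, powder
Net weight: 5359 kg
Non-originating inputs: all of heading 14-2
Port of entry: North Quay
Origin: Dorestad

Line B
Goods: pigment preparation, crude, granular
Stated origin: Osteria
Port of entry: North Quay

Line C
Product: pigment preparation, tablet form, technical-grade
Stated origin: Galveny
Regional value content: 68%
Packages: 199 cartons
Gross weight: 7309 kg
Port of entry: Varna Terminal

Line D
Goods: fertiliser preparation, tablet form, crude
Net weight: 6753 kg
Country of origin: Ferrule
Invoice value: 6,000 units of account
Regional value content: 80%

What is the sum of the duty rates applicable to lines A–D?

77%

Line A: fertiliser → 14-1; powder → 14-1-2; technical-grade → 14-1-2-2. Scheduled 29%. Dorestad agreement on 14-2-2-3: 14-1-2-2 not covered. → 29%.
Line B: pigment → 14-2; granular → 14-2-1; crude → 14-2-1-2. Scheduled 38%. quota on 14-2-1 open → in-quota 1%. → 1%.
Line C: pigment → 14-2; tablet form → 14-2-2; technical-grade → 14-2-2-1. Scheduled 28%. Galveny agreement on 14-2-2: RVC ≥ 55% → 14% available; preferential 14%. → 14%.
Line D: fertiliser → 14-1; tablet form → 14-1-1; crude → 14-1-1-2. Scheduled 33%. Ferrule agreement on 14-1-2: 14-1-1-2 not covered. → 33%.
Sum: 29% + 1% + 14% + 33% = 77%.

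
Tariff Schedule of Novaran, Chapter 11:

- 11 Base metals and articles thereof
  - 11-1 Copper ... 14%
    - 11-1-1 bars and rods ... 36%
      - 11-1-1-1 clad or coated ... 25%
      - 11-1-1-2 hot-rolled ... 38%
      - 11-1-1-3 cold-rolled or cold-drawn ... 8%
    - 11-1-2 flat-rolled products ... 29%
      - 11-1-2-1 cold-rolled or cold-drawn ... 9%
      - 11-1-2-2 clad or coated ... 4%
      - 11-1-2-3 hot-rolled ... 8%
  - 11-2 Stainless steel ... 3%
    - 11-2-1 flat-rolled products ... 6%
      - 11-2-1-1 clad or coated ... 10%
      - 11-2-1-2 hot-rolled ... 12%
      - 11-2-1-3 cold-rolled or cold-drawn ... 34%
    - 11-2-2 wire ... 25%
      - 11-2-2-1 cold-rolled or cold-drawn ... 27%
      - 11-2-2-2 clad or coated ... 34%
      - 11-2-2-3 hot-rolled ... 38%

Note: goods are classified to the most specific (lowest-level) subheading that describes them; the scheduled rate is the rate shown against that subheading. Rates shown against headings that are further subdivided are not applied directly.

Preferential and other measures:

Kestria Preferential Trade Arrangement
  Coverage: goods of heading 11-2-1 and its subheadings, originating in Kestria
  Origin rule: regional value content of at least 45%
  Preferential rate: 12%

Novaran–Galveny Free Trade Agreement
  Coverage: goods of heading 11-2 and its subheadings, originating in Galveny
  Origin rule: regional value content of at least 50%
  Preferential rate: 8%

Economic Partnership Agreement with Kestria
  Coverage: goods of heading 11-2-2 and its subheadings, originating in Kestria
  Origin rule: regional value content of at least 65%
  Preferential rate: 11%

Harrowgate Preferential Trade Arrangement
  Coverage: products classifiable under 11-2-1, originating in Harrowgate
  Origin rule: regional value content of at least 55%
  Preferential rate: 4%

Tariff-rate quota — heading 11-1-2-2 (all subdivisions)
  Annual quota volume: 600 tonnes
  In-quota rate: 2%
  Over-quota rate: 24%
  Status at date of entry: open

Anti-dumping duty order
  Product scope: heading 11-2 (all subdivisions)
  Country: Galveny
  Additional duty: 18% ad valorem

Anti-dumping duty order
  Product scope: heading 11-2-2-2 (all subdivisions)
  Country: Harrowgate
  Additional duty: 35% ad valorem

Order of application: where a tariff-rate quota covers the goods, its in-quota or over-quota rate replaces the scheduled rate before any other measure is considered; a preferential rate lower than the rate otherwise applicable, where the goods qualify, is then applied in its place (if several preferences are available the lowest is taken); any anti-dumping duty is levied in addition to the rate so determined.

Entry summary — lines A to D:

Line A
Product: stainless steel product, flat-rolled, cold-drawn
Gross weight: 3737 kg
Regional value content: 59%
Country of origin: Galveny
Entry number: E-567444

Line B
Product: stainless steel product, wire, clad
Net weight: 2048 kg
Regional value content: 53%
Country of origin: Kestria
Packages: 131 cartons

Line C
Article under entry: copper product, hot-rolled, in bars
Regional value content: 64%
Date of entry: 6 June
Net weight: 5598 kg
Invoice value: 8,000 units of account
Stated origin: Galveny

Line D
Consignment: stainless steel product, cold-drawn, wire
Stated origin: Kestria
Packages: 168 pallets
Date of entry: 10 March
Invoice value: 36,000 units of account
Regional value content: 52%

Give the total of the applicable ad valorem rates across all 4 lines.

125%

Line A: stainless steel → 11-2; flat-rolled → 11-2-1; cold-drawn → 11-2-1-3. Scheduled 34%. Galveny agreement on 11-2: RVC ≥ 50% → 8% available; preferential 8%; anti-dumping (Galveny, 11-2): +18%; total 8% + 18% = 26%. → 26%.
Line B: stainless steel → 11-2; wire → 11-2-2; clad → 11-2-2-2. Scheduled 34%. Kestria agreement on 11-2-1: 11-2-2-2 not covered; Kestria agreement on 11-2-2: RVC < 65%. → 34%.
Line C: copper → 11-1; in bars → 11-1-1; hot-rolled → 11-1-1-2. Scheduled 38%. Galveny agreement on 11-2: 11-1-1-2 not covered. → 38%.
Line D: stainless steel → 11-2; wire → 11-2-2; cold-drawn → 11-2-2-1. Scheduled 27%. Kestria agreement on 11-2-1: 11-2-2-1 not covered; Kestria agreement on 11-2-2: RVC < 65%. → 27%.
Sum: 26% + 34% + 38% + 27% = 125%.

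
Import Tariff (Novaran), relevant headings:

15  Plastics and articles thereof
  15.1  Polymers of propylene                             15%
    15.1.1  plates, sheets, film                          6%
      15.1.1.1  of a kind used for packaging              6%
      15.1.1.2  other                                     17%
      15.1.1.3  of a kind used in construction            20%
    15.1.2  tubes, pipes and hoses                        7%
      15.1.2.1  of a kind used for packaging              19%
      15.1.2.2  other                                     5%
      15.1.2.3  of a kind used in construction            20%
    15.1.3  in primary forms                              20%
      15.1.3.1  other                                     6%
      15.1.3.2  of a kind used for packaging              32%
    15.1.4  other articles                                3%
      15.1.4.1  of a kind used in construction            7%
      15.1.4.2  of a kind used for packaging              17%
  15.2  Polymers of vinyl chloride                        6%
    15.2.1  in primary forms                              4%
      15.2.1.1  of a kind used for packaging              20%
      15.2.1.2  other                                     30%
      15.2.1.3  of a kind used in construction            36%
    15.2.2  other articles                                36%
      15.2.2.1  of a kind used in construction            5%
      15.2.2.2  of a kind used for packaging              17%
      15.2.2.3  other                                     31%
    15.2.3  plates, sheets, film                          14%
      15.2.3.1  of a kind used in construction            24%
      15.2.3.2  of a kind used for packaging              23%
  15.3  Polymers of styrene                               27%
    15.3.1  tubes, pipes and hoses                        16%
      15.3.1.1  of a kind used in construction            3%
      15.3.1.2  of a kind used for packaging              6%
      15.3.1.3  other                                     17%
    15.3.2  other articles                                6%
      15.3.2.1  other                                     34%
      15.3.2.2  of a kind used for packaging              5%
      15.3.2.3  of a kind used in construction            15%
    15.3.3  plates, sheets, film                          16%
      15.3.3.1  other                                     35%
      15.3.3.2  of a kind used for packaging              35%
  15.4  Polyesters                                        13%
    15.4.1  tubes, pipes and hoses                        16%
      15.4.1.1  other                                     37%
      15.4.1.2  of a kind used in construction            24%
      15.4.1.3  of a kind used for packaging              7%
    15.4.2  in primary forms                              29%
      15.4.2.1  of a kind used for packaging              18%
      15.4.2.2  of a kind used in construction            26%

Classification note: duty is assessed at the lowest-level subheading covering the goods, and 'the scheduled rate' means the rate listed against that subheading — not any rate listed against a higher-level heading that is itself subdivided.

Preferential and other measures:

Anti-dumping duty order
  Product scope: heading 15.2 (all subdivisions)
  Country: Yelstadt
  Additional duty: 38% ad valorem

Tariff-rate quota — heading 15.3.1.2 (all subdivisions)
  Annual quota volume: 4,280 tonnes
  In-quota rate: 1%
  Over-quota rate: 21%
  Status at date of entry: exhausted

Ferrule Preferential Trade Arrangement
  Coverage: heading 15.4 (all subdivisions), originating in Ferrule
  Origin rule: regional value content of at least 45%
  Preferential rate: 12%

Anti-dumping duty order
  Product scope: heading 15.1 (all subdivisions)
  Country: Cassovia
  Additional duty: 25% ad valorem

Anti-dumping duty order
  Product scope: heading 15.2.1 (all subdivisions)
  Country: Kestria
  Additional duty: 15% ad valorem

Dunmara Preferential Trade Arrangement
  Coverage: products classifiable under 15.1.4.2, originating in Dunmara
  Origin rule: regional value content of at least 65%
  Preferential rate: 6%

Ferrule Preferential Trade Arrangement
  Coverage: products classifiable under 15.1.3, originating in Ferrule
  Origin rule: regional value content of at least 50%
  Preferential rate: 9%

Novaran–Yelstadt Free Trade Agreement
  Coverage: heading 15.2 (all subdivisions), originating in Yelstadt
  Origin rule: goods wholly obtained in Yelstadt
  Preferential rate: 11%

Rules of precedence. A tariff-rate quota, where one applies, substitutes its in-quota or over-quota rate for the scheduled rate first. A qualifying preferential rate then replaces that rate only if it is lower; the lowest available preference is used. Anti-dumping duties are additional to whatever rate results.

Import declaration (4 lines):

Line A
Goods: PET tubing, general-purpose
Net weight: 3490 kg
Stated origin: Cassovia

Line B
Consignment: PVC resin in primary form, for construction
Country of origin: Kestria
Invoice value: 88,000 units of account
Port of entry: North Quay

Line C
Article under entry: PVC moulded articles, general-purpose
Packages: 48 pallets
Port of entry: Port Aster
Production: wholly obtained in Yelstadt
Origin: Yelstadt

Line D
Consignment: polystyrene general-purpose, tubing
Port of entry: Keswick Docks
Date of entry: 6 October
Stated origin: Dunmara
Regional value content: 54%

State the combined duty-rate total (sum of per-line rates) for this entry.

154%

Line A: PET → 15.4; tubing → 15.4.1; general-purpose → 15.4.1.1. Scheduled 37%. No special measure applies. → 37%.
Line B: PVC → 15.2; resin in primary form → 15.2.1; for construction → 15.2.1.3. Scheduled 36%. anti-dumping (Kestria, 15.2.1): +15%; total 36% + 15% = 51%. → 51%.
Line C: PVC → 15.2; moulded articles → 15.2.2; general-purpose → 15.2.2.3. Scheduled 31%. Yelstadt agreement on 15.2: wholly obtained → 11% available; preferential 11%; anti-dumping (Yelstadt, 15.2): +38%; total 11% + 38% = 49%. → 49%.
Line D: polystyrene → 15.3; tubing → 15.3.1; general-purpose → 15.3.1.3. Scheduled 17%. Dunmara agreement on 15.1.4.2: 15.3.1.3 not covered. → 17%.
Sum: 37% + 51% + 49% + 17% = 154%.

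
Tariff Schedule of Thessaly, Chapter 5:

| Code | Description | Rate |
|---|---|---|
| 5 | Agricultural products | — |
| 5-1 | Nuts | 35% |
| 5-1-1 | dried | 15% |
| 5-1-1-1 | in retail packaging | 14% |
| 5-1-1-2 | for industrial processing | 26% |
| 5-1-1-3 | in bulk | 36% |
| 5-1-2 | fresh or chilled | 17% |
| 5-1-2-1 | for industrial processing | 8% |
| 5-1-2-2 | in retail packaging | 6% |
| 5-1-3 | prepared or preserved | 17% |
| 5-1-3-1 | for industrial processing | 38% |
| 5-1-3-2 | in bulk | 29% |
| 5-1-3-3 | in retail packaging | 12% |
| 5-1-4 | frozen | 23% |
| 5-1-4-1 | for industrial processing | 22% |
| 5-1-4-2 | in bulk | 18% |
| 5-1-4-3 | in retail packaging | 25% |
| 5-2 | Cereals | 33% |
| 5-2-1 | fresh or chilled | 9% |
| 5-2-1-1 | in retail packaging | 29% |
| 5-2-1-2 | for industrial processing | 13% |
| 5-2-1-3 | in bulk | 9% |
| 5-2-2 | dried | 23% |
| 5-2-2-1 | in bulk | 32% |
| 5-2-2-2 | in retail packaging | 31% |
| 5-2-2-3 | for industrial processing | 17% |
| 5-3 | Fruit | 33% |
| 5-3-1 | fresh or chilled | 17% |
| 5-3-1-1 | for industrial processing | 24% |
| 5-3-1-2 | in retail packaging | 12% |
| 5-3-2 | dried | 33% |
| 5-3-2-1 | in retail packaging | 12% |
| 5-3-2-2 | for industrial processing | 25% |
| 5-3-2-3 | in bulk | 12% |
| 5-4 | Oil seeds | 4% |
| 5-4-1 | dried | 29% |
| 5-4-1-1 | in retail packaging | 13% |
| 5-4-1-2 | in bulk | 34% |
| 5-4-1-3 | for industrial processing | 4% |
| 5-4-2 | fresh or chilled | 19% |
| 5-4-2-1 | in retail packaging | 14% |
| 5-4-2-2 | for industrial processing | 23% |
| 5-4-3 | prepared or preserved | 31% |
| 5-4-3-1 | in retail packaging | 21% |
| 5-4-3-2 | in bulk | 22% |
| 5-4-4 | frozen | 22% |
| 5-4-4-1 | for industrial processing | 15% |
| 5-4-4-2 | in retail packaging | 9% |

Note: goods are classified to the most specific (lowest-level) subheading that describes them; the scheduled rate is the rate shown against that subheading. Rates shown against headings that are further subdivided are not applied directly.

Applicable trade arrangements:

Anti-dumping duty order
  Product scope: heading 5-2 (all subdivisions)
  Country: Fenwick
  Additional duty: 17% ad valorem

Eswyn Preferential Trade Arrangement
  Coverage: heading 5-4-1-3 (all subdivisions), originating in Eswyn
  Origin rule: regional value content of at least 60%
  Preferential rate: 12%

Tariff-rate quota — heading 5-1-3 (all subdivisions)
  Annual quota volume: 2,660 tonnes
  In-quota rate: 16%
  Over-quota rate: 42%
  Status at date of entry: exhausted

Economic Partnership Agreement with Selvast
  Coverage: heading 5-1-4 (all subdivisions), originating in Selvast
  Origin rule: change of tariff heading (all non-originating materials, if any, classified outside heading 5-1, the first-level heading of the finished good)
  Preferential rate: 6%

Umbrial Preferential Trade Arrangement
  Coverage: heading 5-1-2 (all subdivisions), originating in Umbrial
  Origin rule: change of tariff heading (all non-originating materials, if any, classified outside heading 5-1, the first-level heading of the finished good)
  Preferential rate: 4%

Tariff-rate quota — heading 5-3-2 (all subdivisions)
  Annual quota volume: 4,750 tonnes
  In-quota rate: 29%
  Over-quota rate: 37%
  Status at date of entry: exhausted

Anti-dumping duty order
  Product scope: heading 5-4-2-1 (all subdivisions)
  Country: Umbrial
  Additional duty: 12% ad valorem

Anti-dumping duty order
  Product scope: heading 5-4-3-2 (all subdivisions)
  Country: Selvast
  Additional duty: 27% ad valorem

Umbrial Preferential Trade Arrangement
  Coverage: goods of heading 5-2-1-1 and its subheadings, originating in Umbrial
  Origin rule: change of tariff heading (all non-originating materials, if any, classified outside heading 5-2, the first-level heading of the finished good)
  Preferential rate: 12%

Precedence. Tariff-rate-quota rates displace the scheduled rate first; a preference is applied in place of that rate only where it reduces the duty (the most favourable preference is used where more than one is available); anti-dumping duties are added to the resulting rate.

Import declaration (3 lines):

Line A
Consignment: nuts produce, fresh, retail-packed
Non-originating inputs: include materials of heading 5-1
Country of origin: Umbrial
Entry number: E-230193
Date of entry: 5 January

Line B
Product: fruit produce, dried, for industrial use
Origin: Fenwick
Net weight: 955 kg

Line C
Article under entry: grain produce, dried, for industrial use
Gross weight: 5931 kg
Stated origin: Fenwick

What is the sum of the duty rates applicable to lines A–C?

Line A: nuts → 5-1; fresh → 5-1-2; retail-packed → 5-1-2-2. Scheduled 6%. Umbrial agreement on 5-1-2: CTH not met; Umbrial agreement on 5-2-1-1: 5-1-2-2 not covered. → 6%.
Line B: fruit → 5-3; dried → 5-3-2; for industrial use → 5-3-2-2. Scheduled 25%. quota on 5-3-2 exhausted → over-quota 37%. → 37%.
Line C: grain → 5-2; dried → 5-2-2; for industrial use → 5-2-2-3. Scheduled 17%. anti-dumping (Fenwick, 5-2): +17%; total 17% + 17% = 34%. → 34%.
Sum: 6% + 37% + 34% = 77%.

77%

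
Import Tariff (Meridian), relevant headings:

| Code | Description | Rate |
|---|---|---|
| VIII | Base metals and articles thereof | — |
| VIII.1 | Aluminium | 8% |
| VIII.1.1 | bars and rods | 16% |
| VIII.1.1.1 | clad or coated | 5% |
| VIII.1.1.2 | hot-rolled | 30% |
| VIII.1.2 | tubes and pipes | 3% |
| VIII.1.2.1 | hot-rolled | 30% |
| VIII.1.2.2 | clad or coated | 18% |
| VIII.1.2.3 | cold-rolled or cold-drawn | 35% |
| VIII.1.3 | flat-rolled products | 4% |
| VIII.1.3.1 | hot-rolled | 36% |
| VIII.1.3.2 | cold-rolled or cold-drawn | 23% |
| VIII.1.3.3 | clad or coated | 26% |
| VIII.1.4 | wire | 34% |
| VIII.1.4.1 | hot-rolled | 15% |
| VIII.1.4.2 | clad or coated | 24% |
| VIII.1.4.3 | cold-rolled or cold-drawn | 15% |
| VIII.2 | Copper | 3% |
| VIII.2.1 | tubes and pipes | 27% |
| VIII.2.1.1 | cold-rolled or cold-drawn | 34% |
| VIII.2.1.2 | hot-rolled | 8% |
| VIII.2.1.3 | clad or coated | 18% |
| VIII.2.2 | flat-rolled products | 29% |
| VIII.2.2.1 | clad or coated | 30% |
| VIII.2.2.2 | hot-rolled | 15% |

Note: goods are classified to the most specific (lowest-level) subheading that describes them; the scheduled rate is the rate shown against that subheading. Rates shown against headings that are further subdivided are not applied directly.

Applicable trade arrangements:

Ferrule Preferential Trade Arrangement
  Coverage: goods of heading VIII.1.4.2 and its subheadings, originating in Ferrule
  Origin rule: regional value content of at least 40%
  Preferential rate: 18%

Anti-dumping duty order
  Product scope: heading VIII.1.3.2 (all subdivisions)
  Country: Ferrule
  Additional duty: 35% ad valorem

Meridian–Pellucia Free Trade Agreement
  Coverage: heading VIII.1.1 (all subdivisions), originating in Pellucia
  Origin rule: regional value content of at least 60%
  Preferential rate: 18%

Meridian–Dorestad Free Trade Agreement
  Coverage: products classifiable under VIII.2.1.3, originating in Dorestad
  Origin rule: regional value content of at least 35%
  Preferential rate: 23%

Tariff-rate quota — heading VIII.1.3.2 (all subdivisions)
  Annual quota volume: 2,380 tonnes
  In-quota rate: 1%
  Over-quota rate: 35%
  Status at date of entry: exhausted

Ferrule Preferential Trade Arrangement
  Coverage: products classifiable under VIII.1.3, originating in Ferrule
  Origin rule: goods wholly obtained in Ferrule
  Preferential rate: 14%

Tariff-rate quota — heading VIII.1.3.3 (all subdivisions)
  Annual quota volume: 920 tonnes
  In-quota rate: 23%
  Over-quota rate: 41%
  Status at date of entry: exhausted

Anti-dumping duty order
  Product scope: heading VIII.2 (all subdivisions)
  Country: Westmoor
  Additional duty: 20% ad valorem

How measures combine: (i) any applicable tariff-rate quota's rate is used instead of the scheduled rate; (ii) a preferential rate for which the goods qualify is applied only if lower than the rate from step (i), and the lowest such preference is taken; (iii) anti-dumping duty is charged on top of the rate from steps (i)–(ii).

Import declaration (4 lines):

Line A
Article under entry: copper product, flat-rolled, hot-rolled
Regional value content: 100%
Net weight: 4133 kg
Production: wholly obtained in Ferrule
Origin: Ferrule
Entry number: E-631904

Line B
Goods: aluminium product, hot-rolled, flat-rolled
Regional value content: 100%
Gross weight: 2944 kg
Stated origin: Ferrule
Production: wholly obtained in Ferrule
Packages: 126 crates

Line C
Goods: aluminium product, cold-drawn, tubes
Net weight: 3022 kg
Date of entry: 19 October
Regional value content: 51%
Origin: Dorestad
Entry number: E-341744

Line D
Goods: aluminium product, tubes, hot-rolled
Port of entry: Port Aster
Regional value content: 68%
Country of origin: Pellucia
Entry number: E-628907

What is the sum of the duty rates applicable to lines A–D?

94%

Line A: copper → VIII.2; flat-rolled → VIII.2.2; hot-rolled → VIII.2.2.2. Scheduled 15%. Ferrule agreement on VIII.1.4.2: VIII.2.2.2 not covered; Ferrule agreement on VIII.1.3: VIII.2.2.2 not covered. → 15%.
Line B: aluminium → VIII.1; flat-rolled → VIII.1.3; hot-rolled → VIII.1.3.1. Scheduled 36%. Ferrule agreement on VIII.1.4.2: VIII.1.3.1 not covered; Ferrule agreement on VIII.1.3: wholly obtained → 14% available; preferential 14%. → 14%.
Line C: aluminium → VIII.1; tubes → VIII.1.2; cold-drawn → VIII.1.2.3. Scheduled 35%. Dorestad agreement on VIII.2.1.3: VIII.1.2.3 not covered. → 35%.
Line D: aluminium → VIII.1; tubes → VIII.1.2; hot-rolled → VIII.1.2.1. Scheduled 30%. Pellucia agreement on VIII.1.1: VIII.1.2.1 not covered. → 30%.
Sum: 15% + 14% + 35% + 30% = 94%.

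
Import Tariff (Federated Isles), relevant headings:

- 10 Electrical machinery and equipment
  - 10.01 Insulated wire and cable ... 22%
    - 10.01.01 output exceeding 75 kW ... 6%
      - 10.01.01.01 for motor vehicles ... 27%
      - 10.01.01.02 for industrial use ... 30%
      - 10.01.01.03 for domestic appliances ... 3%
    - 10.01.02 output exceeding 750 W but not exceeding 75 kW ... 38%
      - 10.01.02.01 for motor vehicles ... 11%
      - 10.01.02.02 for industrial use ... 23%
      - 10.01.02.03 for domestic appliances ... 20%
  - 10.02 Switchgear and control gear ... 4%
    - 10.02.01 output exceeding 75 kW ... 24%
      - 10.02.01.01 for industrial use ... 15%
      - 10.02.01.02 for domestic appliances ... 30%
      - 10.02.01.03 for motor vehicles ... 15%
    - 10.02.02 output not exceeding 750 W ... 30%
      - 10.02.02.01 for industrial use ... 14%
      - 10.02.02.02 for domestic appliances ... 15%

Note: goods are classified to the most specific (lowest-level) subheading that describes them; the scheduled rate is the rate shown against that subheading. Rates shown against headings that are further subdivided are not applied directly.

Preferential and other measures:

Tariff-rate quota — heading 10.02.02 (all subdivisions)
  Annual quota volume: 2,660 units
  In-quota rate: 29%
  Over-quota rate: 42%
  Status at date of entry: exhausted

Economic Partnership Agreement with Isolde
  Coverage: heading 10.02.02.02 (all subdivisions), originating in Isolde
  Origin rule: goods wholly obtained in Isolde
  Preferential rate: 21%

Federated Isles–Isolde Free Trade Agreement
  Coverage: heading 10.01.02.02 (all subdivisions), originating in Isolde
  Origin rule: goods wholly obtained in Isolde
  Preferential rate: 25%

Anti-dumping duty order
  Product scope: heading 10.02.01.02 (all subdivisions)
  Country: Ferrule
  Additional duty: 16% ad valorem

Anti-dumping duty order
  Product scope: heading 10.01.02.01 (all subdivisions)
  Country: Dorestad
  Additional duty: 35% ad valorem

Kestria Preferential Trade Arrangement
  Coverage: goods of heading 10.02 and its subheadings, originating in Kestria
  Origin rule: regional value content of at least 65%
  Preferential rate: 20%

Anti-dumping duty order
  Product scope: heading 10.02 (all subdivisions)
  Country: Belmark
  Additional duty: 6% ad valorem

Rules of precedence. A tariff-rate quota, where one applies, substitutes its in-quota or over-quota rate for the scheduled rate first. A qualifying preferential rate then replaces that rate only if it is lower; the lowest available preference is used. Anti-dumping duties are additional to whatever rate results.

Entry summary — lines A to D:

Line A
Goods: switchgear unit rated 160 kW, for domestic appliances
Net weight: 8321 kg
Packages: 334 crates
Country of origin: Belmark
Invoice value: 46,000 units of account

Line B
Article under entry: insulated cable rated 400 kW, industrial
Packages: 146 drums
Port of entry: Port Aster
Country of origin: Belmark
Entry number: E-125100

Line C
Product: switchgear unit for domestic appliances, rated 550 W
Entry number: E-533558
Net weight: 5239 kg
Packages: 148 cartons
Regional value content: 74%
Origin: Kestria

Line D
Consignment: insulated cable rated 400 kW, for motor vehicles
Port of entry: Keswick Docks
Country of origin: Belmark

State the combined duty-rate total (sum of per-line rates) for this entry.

Line A: switchgear unit → 10.02; rated 160 kW → 10.02.01; for domestic appliances → 10.02.01.02. Scheduled 30%. anti-dumping (Belmark, 10.02): +6%; total 30% + 6% = 36%. → 36%.
Line B: insulated cable → 10.01; rated 400 kW → 10.01.01; industrial → 10.01.01.02. Scheduled 30%. No special measure applies. → 30%.
Line C: switchgear unit → 10.02; rated 550 W → 10.02.02; for domestic appliances → 10.02.02.02. Scheduled 15%. quota on 10.02.02 exhausted → over-quota 42%; Kestria agreement on 10.02: RVC ≥ 65% → 20% available; preferential 20%. → 20%.
Line D: insulated cable → 10.01; rated 400 kW → 10.01.01; for motor vehicles → 10.01.01.01. Scheduled 27%. No special measure applies. → 27%.
Sum: 36% + 30% + 20% + 27% = 113%.

113%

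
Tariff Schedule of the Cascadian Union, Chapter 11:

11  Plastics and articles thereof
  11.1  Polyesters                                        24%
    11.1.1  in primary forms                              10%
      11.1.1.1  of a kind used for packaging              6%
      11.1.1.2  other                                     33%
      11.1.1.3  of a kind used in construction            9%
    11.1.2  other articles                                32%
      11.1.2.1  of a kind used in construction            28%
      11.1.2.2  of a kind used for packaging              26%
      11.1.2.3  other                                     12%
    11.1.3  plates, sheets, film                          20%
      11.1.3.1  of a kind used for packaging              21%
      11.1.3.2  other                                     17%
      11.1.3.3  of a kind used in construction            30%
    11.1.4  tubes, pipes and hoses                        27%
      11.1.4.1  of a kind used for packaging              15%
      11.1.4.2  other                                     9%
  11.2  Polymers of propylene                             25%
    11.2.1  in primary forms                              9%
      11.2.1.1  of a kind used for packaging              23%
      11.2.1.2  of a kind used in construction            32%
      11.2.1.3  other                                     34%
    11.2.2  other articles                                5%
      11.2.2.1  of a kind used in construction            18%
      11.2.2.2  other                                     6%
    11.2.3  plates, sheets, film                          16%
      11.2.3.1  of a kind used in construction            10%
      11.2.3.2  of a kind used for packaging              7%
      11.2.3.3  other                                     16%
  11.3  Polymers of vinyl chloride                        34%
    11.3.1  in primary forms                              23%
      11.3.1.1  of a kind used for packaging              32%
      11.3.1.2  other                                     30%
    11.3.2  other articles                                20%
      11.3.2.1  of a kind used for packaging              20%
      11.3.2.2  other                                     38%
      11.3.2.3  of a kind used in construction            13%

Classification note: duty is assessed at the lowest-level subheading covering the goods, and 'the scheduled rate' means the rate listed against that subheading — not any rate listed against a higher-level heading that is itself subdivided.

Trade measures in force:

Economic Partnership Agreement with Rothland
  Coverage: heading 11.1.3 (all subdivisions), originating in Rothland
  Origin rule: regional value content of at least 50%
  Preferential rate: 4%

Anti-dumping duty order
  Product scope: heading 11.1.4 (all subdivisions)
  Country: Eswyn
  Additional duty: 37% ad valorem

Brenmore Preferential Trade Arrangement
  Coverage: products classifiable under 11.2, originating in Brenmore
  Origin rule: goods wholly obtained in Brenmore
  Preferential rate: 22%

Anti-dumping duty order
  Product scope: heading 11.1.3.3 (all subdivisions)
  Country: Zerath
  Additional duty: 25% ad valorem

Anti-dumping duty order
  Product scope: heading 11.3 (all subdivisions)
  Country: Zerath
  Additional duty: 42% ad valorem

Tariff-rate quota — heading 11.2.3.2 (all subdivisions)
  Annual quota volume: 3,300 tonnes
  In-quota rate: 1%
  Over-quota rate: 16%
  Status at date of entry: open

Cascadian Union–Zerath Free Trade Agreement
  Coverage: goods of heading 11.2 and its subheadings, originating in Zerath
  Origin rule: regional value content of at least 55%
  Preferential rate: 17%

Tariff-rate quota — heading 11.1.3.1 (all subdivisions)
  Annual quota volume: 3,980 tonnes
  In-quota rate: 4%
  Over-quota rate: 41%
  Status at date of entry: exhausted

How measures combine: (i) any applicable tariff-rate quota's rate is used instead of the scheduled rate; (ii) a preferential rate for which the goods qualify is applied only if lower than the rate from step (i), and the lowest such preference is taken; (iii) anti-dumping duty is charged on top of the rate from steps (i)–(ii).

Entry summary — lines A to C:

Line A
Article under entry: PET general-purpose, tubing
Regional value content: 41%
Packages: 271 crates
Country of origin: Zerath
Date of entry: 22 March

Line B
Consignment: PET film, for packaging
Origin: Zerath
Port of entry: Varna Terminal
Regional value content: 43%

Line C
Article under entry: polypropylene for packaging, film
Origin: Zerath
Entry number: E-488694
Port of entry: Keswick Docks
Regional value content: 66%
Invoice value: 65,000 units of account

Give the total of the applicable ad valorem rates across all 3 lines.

Line A: PET → 11.1; tubing → 11.1.4; general-purpose → 11.1.4.2. Scheduled 9%. Zerath agreement on 11.2: 11.1.4.2 not covered. → 9%.
Line B: PET → 11.1; film → 11.1.3; for packaging → 11.1.3.1. Scheduled 21%. quota on 11.1.3.1 exhausted → over-quota 41%; Zerath agreement on 11.2: 11.1.3.1 not covered. → 41%.
Line C: polypropylene → 11.2; film → 11.2.3; for packaging → 11.2.3.2. Scheduled 7%. quota on 11.2.3.2 open → in-quota 1%; Zerath agreement on 11.2: RVC ≥ 55% → 17% available; preference 17% not lower than 1% → no reduction. → 1%.
Sum: 9% + 41% + 1% = 51%.

51%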